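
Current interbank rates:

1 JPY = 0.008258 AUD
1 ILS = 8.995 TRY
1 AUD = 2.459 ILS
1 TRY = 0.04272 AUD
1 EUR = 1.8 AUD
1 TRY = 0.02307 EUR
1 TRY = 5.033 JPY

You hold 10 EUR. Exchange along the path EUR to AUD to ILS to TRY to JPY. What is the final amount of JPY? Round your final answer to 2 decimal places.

2003.82

10 EUR × 1.8 = 18 AUD
18 AUD × 2.459 = 44.262 ILS
44.262 ILS × 8.995 = 398.13669 TRY
398.13669 TRY × 5.033 = 2003.82196077 JPY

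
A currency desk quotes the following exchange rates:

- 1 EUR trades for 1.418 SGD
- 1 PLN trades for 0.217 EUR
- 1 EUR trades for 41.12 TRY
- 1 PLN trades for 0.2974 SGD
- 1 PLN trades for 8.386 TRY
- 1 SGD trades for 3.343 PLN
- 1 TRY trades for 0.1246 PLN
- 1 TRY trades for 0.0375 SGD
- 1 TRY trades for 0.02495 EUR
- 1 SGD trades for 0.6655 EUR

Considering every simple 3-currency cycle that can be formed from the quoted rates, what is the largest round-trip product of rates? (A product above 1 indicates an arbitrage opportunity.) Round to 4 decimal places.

1.1118

EUR→TRY→PLN→EUR: 41.12 × 0.1246 × 0.217 = 1.11181
SGD→PLN→TRY→SGD: 3.343 × 8.386 × 0.0375 = 1.05129
EUR→SGD→PLN→EUR: 1.418 × 3.343 × 0.217 = 1.02866
EUR→TRY→SGD→EUR: 41.12 × 0.0375 × 0.6655 = 1.02620
Maximum is EUR→TRY→PLN→EUR at 1.1118; arbitrage exists.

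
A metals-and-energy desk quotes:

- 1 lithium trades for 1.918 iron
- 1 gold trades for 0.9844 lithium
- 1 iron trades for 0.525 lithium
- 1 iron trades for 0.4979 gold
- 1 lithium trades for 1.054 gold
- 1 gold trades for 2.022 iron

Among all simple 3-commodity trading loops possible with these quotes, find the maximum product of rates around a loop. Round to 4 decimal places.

iron→lithium→gold→iron: 0.525 × 1.054 × 2.022 = 1.11887
iron→gold→lithium→iron: 0.4979 × 0.9844 × 1.918 = 0.94007
Maximum is iron→lithium→gold→iron at 1.1189; arbitrage exists.

1.1189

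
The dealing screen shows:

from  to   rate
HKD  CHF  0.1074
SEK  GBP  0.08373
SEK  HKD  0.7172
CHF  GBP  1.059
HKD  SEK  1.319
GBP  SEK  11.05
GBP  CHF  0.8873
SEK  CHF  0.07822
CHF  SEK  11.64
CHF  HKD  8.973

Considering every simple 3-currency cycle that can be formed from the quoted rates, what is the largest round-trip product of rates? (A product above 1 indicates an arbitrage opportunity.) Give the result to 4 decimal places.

HKD→SEK→CHF→HKD: 1.319 × 0.07822 × 8.973 = 0.92576
CHF→GBP→SEK→CHF: 1.059 × 11.05 × 0.07822 = 0.91533
HKD→CHF→SEK→HKD: 0.1074 × 11.64 × 0.7172 = 0.89660
CHF→SEK→GBP→CHF: 11.64 × 0.08373 × 0.8873 = 0.86478
Maximum is HKD→SEK→CHF→HKD at 0.9258; no arbitrage — every cycle loses value.

0.9258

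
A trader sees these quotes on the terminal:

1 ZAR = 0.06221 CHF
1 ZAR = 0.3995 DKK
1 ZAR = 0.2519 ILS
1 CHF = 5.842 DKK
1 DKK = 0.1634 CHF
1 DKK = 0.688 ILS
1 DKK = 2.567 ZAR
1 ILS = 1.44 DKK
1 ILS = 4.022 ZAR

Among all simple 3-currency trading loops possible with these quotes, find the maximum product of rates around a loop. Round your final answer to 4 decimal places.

1.1055

ILS→ZAR→DKK→ILS: 4.022 × 0.3995 × 0.688 = 1.10547
ZAR→CHF→DKK→ZAR: 0.06221 × 5.842 × 2.567 = 0.93293
ILS→DKK→ZAR→ILS: 1.44 × 2.567 × 0.2519 = 0.93114
Maximum is ILS→ZAR→DKK→ILS at 1.1055; arbitrage exists.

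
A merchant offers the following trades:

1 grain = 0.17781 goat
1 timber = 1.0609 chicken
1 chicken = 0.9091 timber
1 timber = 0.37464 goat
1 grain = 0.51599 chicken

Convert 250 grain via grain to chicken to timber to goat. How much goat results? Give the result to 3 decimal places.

43.935

250 grain × 0.51599 = 128.9975 chicken
128.9975 chicken × 0.9091 = 117.27162725 timber
117.27162725 timber × 0.37464 = 43.93464243294 goat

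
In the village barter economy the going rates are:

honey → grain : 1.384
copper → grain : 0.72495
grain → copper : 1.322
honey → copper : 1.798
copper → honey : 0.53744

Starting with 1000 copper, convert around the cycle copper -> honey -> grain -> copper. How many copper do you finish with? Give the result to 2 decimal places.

983.33

1000 copper × 0.53744 = 537.44 honey
537.44 honey × 1.384 = 743.81696 grain
743.81696 grain × 1.322 = 983.32602112 copper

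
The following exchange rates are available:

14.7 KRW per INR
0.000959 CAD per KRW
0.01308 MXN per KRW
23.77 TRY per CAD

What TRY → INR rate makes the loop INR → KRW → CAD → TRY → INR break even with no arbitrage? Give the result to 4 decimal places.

Known legs of the cycle: 14.7 × 0.000959 × 23.77 = 0.335092821
For no arbitrage the full-cycle product must be 1, so the missing rate is 1 / 0.335092821 ≈ 2.984248.

2.9842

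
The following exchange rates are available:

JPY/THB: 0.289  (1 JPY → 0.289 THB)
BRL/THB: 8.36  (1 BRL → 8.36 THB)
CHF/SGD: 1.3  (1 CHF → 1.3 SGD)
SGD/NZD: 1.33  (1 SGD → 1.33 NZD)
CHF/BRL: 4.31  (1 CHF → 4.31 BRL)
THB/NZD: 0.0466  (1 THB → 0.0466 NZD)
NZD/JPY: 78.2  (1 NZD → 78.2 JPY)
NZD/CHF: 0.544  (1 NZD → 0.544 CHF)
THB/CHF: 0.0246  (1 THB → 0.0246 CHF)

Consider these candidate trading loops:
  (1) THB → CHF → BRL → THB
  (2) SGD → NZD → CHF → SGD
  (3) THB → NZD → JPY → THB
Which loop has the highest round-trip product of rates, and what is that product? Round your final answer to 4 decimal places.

1.0532

(1) 0.0246 × 4.31 × 8.36 = 0.88638
(2) 1.33 × 0.544 × 1.3 = 0.94058
(3) 0.0466 × 78.2 × 0.289 = 1.05315
Highest is cycle (3) at 1.0532 (>1, arbitrage).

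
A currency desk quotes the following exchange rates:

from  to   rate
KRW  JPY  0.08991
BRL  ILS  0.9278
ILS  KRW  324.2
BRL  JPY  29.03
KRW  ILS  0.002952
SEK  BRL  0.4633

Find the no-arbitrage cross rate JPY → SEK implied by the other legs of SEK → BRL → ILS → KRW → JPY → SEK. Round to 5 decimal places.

Known legs of the cycle: 0.4633 × 0.9278 × 324.2 × 0.08991 = 12.52961355800628
For no arbitrage the full-cycle product must be 1, so the missing rate is 1 / 12.52961355800628 ≈ 0.0798109.

0.07981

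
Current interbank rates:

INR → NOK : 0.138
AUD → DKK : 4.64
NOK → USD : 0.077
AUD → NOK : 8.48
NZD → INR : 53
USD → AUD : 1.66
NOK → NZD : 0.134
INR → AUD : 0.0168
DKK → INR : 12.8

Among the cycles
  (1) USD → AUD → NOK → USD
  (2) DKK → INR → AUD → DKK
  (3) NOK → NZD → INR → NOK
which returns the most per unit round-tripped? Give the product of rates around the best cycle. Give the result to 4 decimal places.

1.0839

(1) 1.66 × 8.48 × 0.077 = 1.08391
(2) 12.8 × 0.0168 × 4.64 = 0.99779
(3) 0.134 × 53 × 0.138 = 0.98008
Highest is cycle (1) at 1.0839 (>1, arbitrage).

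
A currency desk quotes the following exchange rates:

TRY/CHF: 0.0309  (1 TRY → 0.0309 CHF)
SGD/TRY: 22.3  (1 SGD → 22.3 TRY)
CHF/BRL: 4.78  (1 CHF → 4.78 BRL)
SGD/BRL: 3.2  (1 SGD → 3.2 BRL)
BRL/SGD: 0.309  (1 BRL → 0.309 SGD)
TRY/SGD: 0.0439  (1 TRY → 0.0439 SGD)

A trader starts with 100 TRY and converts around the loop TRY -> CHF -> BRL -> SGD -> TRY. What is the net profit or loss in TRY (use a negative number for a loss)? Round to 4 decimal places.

1.7770

100 TRY × 0.0309 = 3.09 CHF
3.09 CHF × 4.78 = 14.7702 BRL
14.7702 BRL × 0.309 = 4.5639918 SGD
4.5639918 SGD × 22.3 = 101.77701714 TRY
Net change: 101.77701714 − 100 = 1.77701714 TRY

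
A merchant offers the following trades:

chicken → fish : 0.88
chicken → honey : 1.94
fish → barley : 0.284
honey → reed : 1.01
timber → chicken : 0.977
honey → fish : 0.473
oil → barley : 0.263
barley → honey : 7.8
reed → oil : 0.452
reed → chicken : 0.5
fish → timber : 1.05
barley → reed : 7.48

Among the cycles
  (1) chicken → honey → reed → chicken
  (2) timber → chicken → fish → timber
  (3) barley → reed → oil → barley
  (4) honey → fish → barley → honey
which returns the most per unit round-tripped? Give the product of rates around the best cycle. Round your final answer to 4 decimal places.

(1) 1.94 × 1.01 × 0.5 = 0.97970
(2) 0.977 × 0.88 × 1.05 = 0.90275
(3) 7.48 × 0.452 × 0.263 = 0.88919
(4) 0.473 × 0.284 × 7.8 = 1.04779
Highest is cycle (4) at 1.0478 (>1, arbitrage).

1.0478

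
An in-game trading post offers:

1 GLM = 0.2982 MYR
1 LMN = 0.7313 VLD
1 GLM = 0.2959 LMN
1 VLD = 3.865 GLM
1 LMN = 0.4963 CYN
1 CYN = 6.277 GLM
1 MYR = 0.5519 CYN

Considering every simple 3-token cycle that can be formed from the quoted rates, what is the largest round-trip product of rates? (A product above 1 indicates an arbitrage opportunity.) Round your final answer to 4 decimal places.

MYR→CYN→GLM→MYR: 0.5519 × 6.277 × 0.2982 = 1.03305
LMN→CYN→GLM→LMN: 0.4963 × 6.277 × 0.2959 = 0.92181
VLD→GLM→LMN→VLD: 3.865 × 0.2959 × 0.7313 = 0.83635
Maximum is MYR→CYN→GLM→MYR at 1.0330; arbitrage exists.

1.0330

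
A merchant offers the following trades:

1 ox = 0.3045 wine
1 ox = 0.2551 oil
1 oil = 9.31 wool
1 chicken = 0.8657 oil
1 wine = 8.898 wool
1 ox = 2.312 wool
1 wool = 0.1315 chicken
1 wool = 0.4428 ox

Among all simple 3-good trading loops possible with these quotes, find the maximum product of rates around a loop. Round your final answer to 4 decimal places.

1.1997

wine→wool→ox→wine: 8.898 × 0.4428 × 0.3045 = 1.19974
wool→chicken→oil→wool: 0.1315 × 0.8657 × 9.31 = 1.05985
ox→oil→wool→ox: 0.2551 × 9.31 × 0.4428 = 1.05164
Maximum is wine→wool→ox→wine at 1.1997; arbitrage exists.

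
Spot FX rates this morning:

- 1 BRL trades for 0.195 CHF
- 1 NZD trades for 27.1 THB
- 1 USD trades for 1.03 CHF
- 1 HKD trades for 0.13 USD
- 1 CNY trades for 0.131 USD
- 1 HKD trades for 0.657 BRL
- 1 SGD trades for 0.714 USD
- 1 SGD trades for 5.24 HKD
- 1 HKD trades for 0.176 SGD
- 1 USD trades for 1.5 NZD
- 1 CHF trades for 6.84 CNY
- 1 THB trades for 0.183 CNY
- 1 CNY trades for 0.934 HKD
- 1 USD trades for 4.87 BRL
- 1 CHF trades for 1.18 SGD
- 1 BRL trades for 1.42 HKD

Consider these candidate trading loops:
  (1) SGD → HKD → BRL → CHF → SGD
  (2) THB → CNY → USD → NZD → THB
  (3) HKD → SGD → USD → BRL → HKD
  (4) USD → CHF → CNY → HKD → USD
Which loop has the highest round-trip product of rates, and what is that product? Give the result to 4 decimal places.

0.9745

(1) 5.24 × 0.657 × 0.195 × 1.18 = 0.79216
(2) 0.183 × 0.131 × 1.5 × 27.1 = 0.97450
(3) 0.176 × 0.714 × 4.87 × 1.42 = 0.86902
(4) 1.03 × 6.84 × 0.934 × 0.13 = 0.85543
Highest is cycle (2) at 0.9745 (≤1, no arbitrage).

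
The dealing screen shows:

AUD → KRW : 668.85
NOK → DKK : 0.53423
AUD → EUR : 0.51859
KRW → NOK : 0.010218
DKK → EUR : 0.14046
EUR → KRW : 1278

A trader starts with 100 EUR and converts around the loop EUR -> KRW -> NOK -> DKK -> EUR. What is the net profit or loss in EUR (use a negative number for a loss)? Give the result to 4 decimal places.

100 EUR × 1278 = 127800 KRW
127800 KRW × 0.010218 = 1305.8604 NOK
1305.8604 NOK × 0.53423 = 697.629801492 DKK
697.629801492 DKK × 0.14046 = 97.98908191756632 EUR
Net change: 97.98908191756632 − 100 = -2.01091808243368 EUR

-2.0109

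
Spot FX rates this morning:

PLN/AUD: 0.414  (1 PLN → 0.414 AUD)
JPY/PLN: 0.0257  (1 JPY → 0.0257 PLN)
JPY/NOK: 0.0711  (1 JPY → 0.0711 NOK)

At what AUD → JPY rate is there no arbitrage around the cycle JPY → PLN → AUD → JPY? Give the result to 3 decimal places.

93.987

Known legs of the cycle: 0.0257 × 0.414 = 0.0106398
For no arbitrage the full-cycle product must be 1, so the missing rate is 1 / 0.0106398 ≈ 93.98673.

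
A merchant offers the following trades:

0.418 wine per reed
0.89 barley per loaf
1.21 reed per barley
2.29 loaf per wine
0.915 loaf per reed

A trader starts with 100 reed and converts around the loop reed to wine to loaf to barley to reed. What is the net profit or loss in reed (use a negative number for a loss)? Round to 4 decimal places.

3.0830

100 reed × 0.418 = 41.8 wine
41.8 wine × 2.29 = 95.722 loaf
95.722 loaf × 0.89 = 85.19258 barley
85.19258 barley × 1.21 = 103.0830218 reed
Net change: 103.0830218 − 100 = 3.0830218 reed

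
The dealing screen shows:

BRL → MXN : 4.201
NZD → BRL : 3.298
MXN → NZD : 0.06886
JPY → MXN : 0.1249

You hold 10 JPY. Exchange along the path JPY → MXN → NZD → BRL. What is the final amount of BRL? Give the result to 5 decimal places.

10 JPY × 0.1249 = 1.249 MXN
1.249 MXN × 0.06886 = 0.08600614 NZD
0.08600614 NZD × 3.298 = 0.28364824972 BRL

0.28365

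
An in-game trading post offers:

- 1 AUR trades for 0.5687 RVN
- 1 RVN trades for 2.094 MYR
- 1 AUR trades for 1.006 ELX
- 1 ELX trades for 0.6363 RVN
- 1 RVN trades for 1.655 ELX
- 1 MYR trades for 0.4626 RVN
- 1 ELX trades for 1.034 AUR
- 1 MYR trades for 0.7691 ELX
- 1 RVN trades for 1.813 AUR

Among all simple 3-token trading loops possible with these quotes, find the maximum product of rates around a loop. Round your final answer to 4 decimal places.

1.1605

AUR→ELX→RVN→AUR: 1.006 × 0.6363 × 1.813 = 1.16053
RVN→MYR→ELX→RVN: 2.094 × 0.7691 × 0.6363 = 1.02476
AUR→RVN→ELX→AUR: 0.5687 × 1.655 × 1.034 = 0.97320
Maximum is AUR→ELX→RVN→AUR at 1.1605; arbitrage exists.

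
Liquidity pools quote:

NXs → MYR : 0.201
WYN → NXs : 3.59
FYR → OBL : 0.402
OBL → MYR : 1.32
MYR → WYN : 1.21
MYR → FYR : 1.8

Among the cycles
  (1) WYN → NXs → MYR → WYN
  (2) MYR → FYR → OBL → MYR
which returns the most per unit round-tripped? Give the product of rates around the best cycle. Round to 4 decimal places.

0.9552

(1) 3.59 × 0.201 × 1.21 = 0.87312
(2) 1.8 × 0.402 × 1.32 = 0.95515
Highest is cycle (2) at 0.9552 (≤1, no arbitrage).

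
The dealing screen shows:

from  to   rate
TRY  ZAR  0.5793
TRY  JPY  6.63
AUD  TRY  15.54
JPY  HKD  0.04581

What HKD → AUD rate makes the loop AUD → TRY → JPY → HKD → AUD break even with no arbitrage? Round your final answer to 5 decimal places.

0.21187

Known legs of the cycle: 15.54 × 6.63 × 0.04581 = 4.719813462
For no arbitrage the full-cycle product must be 1, so the missing rate is 1 / 4.719813462 ≈ 0.2118728.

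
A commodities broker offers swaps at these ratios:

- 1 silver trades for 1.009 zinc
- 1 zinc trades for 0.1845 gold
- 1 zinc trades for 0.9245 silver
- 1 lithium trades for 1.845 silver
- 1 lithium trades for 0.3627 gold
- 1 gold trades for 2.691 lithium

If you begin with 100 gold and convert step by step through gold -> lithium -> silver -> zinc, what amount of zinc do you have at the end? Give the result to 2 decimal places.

100 gold × 2.691 = 269.1 lithium
269.1 lithium × 1.845 = 496.4895 silver
496.4895 silver × 1.009 = 500.9579055 zinc

500.96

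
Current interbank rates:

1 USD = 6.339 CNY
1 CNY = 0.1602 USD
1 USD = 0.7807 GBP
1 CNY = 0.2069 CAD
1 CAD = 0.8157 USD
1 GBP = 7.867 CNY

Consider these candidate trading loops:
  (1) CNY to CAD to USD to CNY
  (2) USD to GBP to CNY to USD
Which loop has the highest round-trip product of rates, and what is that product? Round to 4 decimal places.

1.0698

(1) 0.2069 × 0.8157 × 6.339 = 1.06982
(2) 0.7807 × 7.867 × 0.1602 = 0.98391
Highest is cycle (1) at 1.0698 (>1, arbitrage).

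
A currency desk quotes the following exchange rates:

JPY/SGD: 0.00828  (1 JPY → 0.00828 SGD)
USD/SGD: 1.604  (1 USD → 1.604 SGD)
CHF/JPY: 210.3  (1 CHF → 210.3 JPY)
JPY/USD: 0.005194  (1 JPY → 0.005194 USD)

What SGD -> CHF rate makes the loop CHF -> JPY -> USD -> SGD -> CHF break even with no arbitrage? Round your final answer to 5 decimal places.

Known legs of the cycle: 210.3 × 0.005194 × 1.604 = 1.7520463128
For no arbitrage the full-cycle product must be 1, so the missing rate is 1 / 1.7520463128 ≈ 0.5707612.

0.57076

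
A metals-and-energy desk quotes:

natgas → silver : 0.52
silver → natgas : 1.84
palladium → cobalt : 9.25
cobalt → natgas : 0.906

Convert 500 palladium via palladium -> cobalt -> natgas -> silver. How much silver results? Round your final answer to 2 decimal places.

2178.93

500 palladium × 9.25 = 4625 cobalt
4625 cobalt × 0.906 = 4190.25 natgas
4190.25 natgas × 0.52 = 2178.93 silver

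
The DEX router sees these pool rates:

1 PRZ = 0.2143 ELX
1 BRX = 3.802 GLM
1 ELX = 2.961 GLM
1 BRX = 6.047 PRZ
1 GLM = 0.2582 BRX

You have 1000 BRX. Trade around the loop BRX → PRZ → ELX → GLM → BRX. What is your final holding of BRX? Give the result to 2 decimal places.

990.73

1000 BRX × 6.047 = 6047 PRZ
6047 PRZ × 0.2143 = 1295.8721 ELX
1295.8721 ELX × 2.961 = 3837.0772881 GLM
3837.0772881 GLM × 0.2582 = 990.73335578742 BRX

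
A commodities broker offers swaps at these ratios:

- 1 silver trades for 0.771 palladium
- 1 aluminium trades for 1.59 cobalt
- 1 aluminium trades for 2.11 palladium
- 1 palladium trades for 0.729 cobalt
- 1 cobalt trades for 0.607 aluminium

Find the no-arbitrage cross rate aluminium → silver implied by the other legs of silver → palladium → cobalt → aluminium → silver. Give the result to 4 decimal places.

2.9311

Known legs of the cycle: 0.771 × 0.729 × 0.607 = 0.341169813
For no arbitrage the full-cycle product must be 1, so the missing rate is 1 / 0.341169813 ≈ 2.931092.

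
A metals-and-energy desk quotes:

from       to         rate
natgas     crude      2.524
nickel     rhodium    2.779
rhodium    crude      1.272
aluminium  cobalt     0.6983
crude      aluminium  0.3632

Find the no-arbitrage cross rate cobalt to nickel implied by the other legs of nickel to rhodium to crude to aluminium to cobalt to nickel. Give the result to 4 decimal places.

1.1154

Known legs of the cycle: 2.779 × 1.272 × 0.3632 × 0.6983 = 0.89652734387328
For no arbitrage the full-cycle product must be 1, so the missing rate is 1 / 0.89652734387328 ≈ 1.115415.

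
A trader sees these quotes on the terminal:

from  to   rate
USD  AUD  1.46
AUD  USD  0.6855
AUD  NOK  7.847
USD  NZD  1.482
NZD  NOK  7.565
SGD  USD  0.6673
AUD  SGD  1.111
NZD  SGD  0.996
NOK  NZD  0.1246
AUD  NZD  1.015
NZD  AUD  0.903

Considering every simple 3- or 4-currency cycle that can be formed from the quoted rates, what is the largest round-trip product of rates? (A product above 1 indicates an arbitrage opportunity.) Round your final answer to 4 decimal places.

1.0824

AUD→SGD→USD→AUD: 1.111 × 0.6673 × 1.46 = 1.08240
AUD→SGD→USD→NZD→AUD: 1.111 × 0.6673 × 1.482 × 0.903 = 0.99214
SGD→USD→NZD→SGD: 0.6673 × 1.482 × 0.996 = 0.98498
AUD→NZD→SGD→USD→AUD: 1.015 × 0.996 × 0.6673 × 1.46 = 0.98492
AUD→USD→NZD→AUD: 0.6855 × 1.482 × 0.903 = 0.91737
AUD→NOK→NZD→AUD: 7.847 × 0.1246 × 0.903 = 0.88290
Maximum is AUD→SGD→USD→AUD at 1.0824; arbitrage exists.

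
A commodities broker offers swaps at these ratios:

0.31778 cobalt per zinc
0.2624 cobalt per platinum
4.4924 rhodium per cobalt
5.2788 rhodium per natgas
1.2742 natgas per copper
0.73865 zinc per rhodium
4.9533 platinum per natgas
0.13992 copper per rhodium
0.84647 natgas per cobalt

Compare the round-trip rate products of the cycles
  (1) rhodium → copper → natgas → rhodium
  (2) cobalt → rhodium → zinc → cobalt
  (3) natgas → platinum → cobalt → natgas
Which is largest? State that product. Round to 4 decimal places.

1.1002

(1) 0.13992 × 1.2742 × 5.2788 = 0.94114
(2) 4.4924 × 0.73865 × 0.31778 = 1.05449
(3) 4.9533 × 0.2624 × 0.84647 = 1.10020
Highest is cycle (3) at 1.1002 (>1, arbitrage).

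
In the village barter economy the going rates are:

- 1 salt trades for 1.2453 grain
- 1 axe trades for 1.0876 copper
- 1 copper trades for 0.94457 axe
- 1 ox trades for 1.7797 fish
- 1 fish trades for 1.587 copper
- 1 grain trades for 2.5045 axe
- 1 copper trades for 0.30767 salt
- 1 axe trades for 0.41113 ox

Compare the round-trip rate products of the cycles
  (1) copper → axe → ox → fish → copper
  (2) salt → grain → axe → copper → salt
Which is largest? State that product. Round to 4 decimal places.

1.0968

(1) 0.94457 × 0.41113 × 1.7797 × 1.587 = 1.09682
(2) 1.2453 × 2.5045 × 1.0876 × 0.30767 = 1.04364
Highest is cycle (1) at 1.0968 (>1, arbitrage).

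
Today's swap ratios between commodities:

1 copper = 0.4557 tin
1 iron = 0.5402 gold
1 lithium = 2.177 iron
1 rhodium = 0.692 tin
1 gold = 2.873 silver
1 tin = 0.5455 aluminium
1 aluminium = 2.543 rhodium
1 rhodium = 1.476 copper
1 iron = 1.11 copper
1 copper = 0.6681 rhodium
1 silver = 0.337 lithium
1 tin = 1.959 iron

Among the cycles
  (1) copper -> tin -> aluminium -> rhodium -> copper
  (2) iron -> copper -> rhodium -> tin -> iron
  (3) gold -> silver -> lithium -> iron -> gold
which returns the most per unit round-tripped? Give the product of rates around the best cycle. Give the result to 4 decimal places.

(1) 0.4557 × 0.5455 × 2.543 × 1.476 = 0.93305
(2) 1.11 × 0.6681 × 0.692 × 1.959 = 1.00532
(3) 2.873 × 0.337 × 2.177 × 0.5402 = 1.13862
Highest is cycle (3) at 1.1386 (>1, arbitrage).

1.1386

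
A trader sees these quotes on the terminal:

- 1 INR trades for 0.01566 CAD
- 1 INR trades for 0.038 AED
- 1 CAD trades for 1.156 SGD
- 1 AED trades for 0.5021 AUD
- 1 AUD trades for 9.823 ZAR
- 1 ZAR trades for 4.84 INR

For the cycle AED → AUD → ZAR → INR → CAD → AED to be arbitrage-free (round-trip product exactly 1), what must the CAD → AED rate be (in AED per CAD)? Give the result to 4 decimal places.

2.6750

Known legs of the cycle: 0.5021 × 9.823 × 4.84 × 0.01566 = 0.37382770522152
For no arbitrage the full-cycle product must be 1, so the missing rate is 1 / 0.37382770522152 ≈ 2.675029.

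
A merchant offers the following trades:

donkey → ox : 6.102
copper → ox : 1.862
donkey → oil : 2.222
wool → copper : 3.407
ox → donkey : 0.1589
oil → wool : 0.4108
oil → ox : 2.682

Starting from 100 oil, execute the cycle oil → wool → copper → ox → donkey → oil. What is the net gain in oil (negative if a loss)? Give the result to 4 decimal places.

-7.9868

100 oil × 0.4108 = 41.08 wool
41.08 wool × 3.407 = 139.95956 copper
139.95956 copper × 1.862 = 260.60470072 ox
260.60470072 ox × 0.1589 = 41.410086944408 donkey
41.410086944408 donkey × 2.222 = 92.013213190474576 oil
Net change: 92.013213190474576 − 100 = -7.986786809525424 oil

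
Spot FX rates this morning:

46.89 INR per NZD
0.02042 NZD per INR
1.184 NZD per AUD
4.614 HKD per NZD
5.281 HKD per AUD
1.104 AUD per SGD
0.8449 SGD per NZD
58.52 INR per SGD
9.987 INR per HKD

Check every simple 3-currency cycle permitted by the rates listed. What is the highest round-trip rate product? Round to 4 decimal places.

SGD→AUD→NZD→SGD: 1.104 × 1.184 × 0.8449 = 1.10440
SGD→INR→NZD→SGD: 58.52 × 0.02042 × 0.8449 = 1.00964
NZD→HKD→INR→NZD: 4.614 × 9.987 × 0.02042 = 0.94095
Maximum is SGD→AUD→NZD→SGD at 1.1044; arbitrage exists.

1.1044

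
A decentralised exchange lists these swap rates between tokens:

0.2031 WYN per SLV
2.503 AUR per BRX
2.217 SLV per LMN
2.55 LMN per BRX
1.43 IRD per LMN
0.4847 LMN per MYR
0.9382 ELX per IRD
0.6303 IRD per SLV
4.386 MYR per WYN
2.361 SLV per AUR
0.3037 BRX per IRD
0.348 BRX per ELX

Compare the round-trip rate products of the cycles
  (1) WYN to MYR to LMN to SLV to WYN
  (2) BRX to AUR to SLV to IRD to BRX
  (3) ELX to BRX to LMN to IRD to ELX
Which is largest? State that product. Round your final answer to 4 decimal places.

1.1906

(1) 4.386 × 0.4847 × 2.217 × 0.2031 = 0.95723
(2) 2.503 × 2.361 × 0.6303 × 0.3037 = 1.13122
(3) 0.348 × 2.55 × 1.43 × 0.9382 = 1.19056
Highest is cycle (3) at 1.1906 (>1, arbitrage).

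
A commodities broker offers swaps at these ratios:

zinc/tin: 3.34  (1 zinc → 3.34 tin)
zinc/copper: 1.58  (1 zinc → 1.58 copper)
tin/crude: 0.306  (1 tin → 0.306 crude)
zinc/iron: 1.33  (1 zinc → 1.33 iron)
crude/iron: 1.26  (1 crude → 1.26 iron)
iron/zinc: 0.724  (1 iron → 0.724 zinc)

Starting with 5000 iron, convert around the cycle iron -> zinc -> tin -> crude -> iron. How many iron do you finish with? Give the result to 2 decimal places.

4661.73

5000 iron × 0.724 = 3620 zinc
3620 zinc × 3.34 = 12090.8 tin
12090.8 tin × 0.306 = 3699.7848 crude
3699.7848 crude × 1.26 = 4661.728848 iron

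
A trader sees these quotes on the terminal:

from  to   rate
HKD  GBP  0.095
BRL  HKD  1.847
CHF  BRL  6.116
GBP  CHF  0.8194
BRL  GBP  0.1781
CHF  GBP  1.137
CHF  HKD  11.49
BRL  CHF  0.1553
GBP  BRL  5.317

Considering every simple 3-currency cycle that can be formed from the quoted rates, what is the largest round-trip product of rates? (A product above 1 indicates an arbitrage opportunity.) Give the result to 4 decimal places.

0.9389

BRL→CHF→GBP→BRL: 0.1553 × 1.137 × 5.317 = 0.93886
HKD→GBP→BRL→HKD: 0.095 × 5.317 × 1.847 = 0.93295
HKD→GBP→CHF→HKD: 0.095 × 0.8194 × 11.49 = 0.89442
BRL→GBP→CHF→BRL: 0.1781 × 0.8194 × 6.116 = 0.89254
Maximum is BRL→CHF→GBP→BRL at 0.9389; no arbitrage — every cycle loses value.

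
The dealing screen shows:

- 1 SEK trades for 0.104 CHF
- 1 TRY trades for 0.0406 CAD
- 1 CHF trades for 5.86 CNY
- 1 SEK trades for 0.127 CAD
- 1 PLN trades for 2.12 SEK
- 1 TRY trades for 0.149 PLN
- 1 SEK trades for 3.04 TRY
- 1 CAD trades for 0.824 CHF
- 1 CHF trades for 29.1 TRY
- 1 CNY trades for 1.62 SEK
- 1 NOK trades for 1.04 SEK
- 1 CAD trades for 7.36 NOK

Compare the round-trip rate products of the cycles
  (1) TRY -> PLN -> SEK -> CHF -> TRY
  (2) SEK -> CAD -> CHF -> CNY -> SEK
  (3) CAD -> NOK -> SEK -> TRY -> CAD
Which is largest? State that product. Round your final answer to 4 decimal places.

0.9934

(1) 0.149 × 2.12 × 0.104 × 29.1 = 0.95598
(2) 0.127 × 0.824 × 5.86 × 1.62 = 0.99344
(3) 7.36 × 1.04 × 3.04 × 0.0406 = 0.94474
Highest is cycle (2) at 0.9934 (≤1, no arbitrage).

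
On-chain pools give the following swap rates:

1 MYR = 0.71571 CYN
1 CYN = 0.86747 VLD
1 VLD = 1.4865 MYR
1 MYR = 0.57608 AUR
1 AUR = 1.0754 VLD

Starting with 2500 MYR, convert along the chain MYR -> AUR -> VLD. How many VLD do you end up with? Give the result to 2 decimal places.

1548.79

2500 MYR × 0.57608 = 1440.2 AUR
1440.2 AUR × 1.0754 = 1548.79108 VLD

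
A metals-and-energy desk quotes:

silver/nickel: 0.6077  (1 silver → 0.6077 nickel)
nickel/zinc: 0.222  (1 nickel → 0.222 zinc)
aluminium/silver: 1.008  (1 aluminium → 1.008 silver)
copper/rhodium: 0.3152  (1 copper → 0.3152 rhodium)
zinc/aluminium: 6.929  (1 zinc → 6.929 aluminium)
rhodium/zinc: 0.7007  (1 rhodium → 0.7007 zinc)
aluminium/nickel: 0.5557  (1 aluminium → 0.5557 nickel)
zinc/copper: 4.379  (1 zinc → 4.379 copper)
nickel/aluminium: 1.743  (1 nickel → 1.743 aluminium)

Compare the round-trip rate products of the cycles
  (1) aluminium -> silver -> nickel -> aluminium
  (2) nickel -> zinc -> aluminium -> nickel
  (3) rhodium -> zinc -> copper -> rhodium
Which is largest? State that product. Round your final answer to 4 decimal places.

1.0677

(1) 1.008 × 0.6077 × 1.743 = 1.06769
(2) 0.222 × 6.929 × 0.5557 = 0.85480
(3) 0.7007 × 4.379 × 0.3152 = 0.96715
Highest is cycle (1) at 1.0677 (>1, arbitrage).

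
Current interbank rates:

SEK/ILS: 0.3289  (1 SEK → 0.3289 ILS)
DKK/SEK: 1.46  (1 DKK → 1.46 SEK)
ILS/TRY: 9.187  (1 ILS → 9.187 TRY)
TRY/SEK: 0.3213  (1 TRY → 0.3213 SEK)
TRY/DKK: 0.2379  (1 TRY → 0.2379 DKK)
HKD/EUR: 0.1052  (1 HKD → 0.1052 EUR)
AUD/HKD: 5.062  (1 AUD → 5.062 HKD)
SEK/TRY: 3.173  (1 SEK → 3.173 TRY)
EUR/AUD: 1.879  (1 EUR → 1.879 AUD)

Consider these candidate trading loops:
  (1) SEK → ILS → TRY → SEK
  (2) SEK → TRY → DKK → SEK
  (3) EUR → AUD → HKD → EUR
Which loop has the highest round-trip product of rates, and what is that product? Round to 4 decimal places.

1.1021

(1) 0.3289 × 9.187 × 0.3213 = 0.97084
(2) 3.173 × 0.2379 × 1.46 = 1.10209
(3) 1.879 × 5.062 × 0.1052 = 1.00061
Highest is cycle (2) at 1.1021 (>1, arbitrage).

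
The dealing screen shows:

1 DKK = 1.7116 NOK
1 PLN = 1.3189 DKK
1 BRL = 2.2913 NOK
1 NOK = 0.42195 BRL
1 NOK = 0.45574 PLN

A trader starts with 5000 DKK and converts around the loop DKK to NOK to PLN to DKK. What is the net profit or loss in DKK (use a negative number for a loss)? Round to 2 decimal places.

5000 DKK × 1.7116 = 8558 NOK
8558 NOK × 0.45574 = 3900.22292 PLN
3900.22292 PLN × 1.3189 = 5144.004009188 DKK
Net change: 5144.004009188 − 5000 = 144.004009188 DKK

144.00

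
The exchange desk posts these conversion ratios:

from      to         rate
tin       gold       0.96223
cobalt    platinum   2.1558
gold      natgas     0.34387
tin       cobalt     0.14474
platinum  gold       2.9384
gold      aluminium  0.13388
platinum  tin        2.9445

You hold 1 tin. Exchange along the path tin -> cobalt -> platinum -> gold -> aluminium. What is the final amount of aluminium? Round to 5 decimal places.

1 tin × 0.14474 = 0.14474 cobalt
0.14474 cobalt × 2.1558 = 0.312030492 platinum
0.312030492 platinum × 2.9384 = 0.9168703976928 gold
0.9168703976928 gold × 0.13388 = 0.122750608843112064 aluminium

0.12275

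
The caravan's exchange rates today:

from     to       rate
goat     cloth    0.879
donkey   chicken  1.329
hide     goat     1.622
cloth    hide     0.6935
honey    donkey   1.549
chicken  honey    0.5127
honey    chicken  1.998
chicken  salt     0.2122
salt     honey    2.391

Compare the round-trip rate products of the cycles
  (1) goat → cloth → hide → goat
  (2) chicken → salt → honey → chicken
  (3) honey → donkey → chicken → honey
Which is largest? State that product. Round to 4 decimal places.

1.0555

(1) 0.879 × 0.6935 × 1.622 = 0.98875
(2) 0.2122 × 2.391 × 1.998 = 1.01373
(3) 1.549 × 1.329 × 0.5127 = 1.05545
Highest is cycle (3) at 1.0555 (>1, arbitrage).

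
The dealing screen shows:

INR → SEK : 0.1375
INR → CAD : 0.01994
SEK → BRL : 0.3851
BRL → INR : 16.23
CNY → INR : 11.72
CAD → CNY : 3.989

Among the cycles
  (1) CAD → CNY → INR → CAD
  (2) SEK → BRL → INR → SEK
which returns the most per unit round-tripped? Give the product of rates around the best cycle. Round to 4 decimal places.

0.9322

(1) 3.989 × 11.72 × 0.01994 = 0.93222
(2) 0.3851 × 16.23 × 0.1375 = 0.85940
Highest is cycle (1) at 0.9322 (≤1, no arbitrage).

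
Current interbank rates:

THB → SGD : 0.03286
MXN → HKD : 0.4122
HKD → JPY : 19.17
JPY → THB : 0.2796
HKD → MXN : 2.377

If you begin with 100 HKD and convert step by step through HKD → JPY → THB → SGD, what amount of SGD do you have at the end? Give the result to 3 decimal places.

17.613

100 HKD × 19.17 = 1917 JPY
1917 JPY × 0.2796 = 535.9932 THB
535.9932 THB × 0.03286 = 17.612736552 SGD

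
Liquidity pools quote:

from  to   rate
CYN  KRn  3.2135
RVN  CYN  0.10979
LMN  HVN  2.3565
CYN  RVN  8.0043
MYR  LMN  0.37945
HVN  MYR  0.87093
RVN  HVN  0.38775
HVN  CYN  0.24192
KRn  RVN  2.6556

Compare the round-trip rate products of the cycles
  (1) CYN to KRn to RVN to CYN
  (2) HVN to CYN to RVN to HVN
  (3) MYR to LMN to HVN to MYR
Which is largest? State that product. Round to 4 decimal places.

(1) 3.2135 × 2.6556 × 0.10979 = 0.93692
(2) 0.24192 × 8.0043 × 0.38775 = 0.75084
(3) 0.37945 × 2.3565 × 0.87093 = 0.77876
Highest is cycle (1) at 0.9369 (≤1, no arbitrage).

0.9369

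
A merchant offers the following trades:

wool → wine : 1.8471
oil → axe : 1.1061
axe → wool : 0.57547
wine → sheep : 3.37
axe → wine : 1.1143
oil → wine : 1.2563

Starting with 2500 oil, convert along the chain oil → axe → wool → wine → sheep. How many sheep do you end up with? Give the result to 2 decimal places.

9905.52

2500 oil × 1.1061 = 2765.25 axe
2765.25 axe × 0.57547 = 1591.3184175 wool
1591.3184175 wool × 1.8471 = 2939.32424896425 wine
2939.32424896425 wine × 3.37 = 9905.5227190095225 sheep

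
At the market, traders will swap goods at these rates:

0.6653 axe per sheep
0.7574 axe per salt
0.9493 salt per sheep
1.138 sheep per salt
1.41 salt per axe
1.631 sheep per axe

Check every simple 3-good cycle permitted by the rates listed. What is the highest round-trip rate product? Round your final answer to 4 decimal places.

sheep→salt→axe→sheep: 0.9493 × 0.7574 × 1.631 = 1.17269
sheep→axe→salt→sheep: 0.6653 × 1.41 × 1.138 = 1.06753
Maximum is sheep→salt→axe→sheep at 1.1727; arbitrage exists.

1.1727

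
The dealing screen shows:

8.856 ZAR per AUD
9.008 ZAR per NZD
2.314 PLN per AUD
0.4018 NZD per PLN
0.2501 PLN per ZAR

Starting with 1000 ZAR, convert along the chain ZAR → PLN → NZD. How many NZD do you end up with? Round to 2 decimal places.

100.49

1000 ZAR × 0.2501 = 250.1 PLN
250.1 PLN × 0.4018 = 100.49018 NZD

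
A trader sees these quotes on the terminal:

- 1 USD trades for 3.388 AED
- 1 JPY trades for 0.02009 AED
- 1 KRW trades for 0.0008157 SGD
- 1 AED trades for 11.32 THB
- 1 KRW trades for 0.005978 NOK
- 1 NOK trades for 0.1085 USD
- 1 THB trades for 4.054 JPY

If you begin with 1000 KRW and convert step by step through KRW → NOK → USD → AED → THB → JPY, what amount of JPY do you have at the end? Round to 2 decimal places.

100.85

1000 KRW × 0.005978 = 5.978 NOK
5.978 NOK × 0.1085 = 0.648613 USD
0.648613 USD × 3.388 = 2.197500844 AED
2.197500844 AED × 11.32 = 24.87570955408 THB
24.87570955408 THB × 4.054 = 100.84612653224032 JPY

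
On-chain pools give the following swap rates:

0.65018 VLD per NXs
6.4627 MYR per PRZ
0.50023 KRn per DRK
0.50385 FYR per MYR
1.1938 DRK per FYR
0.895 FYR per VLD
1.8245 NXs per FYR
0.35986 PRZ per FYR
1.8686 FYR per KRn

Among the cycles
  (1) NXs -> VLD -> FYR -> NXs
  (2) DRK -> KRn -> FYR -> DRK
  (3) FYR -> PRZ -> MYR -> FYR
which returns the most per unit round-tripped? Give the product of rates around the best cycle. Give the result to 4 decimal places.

1.1718

(1) 0.65018 × 0.895 × 1.8245 = 1.06170
(2) 0.50023 × 1.8686 × 1.1938 = 1.11588
(3) 0.35986 × 6.4627 × 0.50385 = 1.17179
Highest is cycle (3) at 1.1718 (>1, arbitrage).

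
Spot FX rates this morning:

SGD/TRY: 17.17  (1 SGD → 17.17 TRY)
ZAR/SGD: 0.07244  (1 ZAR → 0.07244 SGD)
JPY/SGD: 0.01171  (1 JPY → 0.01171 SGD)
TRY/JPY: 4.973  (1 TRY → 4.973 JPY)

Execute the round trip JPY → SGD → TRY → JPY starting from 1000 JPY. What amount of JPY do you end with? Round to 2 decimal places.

999.87

1000 JPY × 0.01171 = 11.71 SGD
11.71 SGD × 17.17 = 201.0607 TRY
201.0607 TRY × 4.973 = 999.8748611 JPY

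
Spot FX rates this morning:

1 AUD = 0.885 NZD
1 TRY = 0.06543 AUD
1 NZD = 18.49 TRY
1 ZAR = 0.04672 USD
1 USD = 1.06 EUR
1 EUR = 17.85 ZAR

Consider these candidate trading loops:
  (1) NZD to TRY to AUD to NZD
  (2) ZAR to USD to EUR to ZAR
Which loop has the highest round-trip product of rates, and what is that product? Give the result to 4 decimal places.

1.0707

(1) 18.49 × 0.06543 × 0.885 = 1.07067
(2) 0.04672 × 1.06 × 17.85 = 0.88399
Highest is cycle (1) at 1.0707 (>1, arbitrage).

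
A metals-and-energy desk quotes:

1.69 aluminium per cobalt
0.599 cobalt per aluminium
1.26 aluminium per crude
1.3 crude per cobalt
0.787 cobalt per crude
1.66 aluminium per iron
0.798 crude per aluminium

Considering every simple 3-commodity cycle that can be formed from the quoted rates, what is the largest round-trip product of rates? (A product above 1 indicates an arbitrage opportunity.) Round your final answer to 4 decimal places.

1.0614

crude→cobalt→aluminium→crude: 0.787 × 1.69 × 0.798 = 1.06136
crude→aluminium→cobalt→crude: 1.26 × 0.599 × 1.3 = 0.98116
Maximum is crude→cobalt→aluminium→crude at 1.0614; arbitrage exists.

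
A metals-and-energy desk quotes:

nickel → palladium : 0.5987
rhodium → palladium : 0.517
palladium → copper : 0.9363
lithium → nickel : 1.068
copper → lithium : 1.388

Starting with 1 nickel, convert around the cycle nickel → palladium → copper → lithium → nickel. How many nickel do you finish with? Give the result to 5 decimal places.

0.83097

1 nickel × 0.5987 = 0.5987 palladium
0.5987 palladium × 0.9363 = 0.56056281 copper
0.56056281 copper × 1.388 = 0.77806118028 lithium
0.77806118028 lithium × 1.068 = 0.83096934053904 nickel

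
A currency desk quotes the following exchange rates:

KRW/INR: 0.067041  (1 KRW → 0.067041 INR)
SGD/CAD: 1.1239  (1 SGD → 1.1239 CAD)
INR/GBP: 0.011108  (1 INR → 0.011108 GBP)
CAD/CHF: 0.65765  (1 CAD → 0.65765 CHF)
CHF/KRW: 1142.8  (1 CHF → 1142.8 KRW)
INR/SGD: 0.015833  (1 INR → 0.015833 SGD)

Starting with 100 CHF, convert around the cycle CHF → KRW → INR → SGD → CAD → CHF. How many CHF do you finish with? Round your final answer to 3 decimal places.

100 CHF × 1142.8 = 114280 KRW
114280 KRW × 0.067041 = 7661.44548 INR
7661.44548 INR × 0.015833 = 121.30366628484 SGD
121.30366628484 SGD × 1.1239 = 136.333190537531676 CAD
136.333190537531676 CAD × 0.65765 = 89.6595227570077067214 CHF

89.660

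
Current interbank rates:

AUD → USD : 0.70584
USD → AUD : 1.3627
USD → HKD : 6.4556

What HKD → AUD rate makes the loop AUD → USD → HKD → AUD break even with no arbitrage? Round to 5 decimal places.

0.21946

Known legs of the cycle: 0.70584 × 6.4556 = 4.556620704
For no arbitrage the full-cycle product must be 1, so the missing rate is 1 / 4.556620704 ≈ 0.2194609.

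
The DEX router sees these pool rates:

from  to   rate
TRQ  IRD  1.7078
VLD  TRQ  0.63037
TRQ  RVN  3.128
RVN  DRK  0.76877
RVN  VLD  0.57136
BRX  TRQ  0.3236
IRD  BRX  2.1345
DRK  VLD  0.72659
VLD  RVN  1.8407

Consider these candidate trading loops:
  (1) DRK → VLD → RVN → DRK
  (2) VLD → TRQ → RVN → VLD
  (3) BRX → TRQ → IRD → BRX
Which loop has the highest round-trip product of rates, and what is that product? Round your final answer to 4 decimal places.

(1) 0.72659 × 1.8407 × 0.76877 = 1.02818
(2) 0.63037 × 3.128 × 0.57136 = 1.12661
(3) 0.3236 × 1.7078 × 2.1345 = 1.17962
Highest is cycle (3) at 1.1796 (>1, arbitrage).

1.1796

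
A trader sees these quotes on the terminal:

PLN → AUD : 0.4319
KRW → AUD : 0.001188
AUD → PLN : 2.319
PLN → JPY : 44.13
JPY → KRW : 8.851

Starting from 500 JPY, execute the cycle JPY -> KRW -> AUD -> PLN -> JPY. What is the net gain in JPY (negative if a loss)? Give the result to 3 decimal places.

38.039

500 JPY × 8.851 = 4425.5 KRW
4425.5 KRW × 0.001188 = 5.257494 AUD
5.257494 AUD × 2.319 = 12.192128586 PLN
12.192128586 PLN × 44.13 = 538.03863450018 JPY
Net change: 538.03863450018 − 500 = 38.03863450018 JPY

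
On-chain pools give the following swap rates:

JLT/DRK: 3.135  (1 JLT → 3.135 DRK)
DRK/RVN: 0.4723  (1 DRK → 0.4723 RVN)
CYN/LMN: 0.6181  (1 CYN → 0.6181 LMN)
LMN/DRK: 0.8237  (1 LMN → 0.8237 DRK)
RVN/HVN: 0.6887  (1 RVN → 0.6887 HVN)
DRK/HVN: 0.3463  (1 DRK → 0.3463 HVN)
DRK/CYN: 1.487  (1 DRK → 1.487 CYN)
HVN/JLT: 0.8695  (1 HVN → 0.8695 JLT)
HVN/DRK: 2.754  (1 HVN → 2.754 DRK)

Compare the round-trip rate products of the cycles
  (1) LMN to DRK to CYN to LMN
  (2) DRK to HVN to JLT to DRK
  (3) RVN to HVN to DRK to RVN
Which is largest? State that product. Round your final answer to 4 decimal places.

(1) 0.8237 × 1.487 × 0.6181 = 0.75707
(2) 0.3463 × 0.8695 × 3.135 = 0.94397
(3) 0.6887 × 2.754 × 0.4723 = 0.89580
Highest is cycle (2) at 0.9440 (≤1, no arbitrage).

0.9440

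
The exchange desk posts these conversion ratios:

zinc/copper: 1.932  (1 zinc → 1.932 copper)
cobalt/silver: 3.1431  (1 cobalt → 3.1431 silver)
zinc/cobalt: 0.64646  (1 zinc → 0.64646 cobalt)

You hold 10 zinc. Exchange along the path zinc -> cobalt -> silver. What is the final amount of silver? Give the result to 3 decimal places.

20.319

10 zinc × 0.64646 = 6.4646 cobalt
6.4646 cobalt × 3.1431 = 20.31888426 silver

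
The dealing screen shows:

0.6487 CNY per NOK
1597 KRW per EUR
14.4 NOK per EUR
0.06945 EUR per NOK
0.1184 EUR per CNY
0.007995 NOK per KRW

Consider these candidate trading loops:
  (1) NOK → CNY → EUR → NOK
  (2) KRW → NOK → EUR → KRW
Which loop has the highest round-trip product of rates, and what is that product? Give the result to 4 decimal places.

(1) 0.6487 × 0.1184 × 14.4 = 1.10601
(2) 0.007995 × 0.06945 × 1597 = 0.88674
Highest is cycle (1) at 1.1060 (>1, arbitrage).

1.1060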